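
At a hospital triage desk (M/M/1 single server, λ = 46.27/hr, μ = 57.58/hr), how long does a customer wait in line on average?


ρ = 46.27/57.58 = 0.8036
Wq = ρ/(μ−λ) = 0.8036/(57.58 − 46.27) = 0.8036/11.31 = 0.07105 hr

Final: 0.07105 hr


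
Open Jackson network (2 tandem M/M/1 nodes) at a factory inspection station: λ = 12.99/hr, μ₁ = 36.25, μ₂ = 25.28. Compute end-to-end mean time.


Each node sees arrival rate λ = 12.99/hr (tandem ⇒ throughput preserved).
W₁ = 1/(μ₁−λ) = 1/(36.25−12.99) = 0.04299 hr
W₂ = 1/(μ₂−λ) = 1/(25.28−12.99) = 0.08137 hr
W_total = W₁ + W₂ = 0.04299 + 0.08137 = 0.12436 hr

Final: 0.12436 hr


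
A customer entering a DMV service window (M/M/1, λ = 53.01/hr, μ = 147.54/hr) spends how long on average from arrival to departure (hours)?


W = 1/(μ−λ) = 1/(147.54 − 53.01) = 1/94.53 = 0.01058 hr

Final: 0.01058 hr


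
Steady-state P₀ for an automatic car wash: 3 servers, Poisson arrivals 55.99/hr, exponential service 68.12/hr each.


a = λ/μ = 55.99/68.12 = 0.8219; ρ = a/c = 0.2740
Σ_{k=0}^{2} a^k/k! (terms k=0..2) = 1.00000 + 0.82193 + 0.33779 = 2.15972
Tail: a^3/(3!(1−ρ)) = 0.55527/(6·0.7260) = 0.12747
P₀ = 1/(2.15972 + 0.12747) = 1/2.28719 = 0.437218

Final: 0.437218


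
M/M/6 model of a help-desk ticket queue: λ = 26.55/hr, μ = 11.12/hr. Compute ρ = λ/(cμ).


ρ = λ/(cμ) = 26.55/(6·11.12) = 26.55/66.72 = 0.3979

Final: 0.3979


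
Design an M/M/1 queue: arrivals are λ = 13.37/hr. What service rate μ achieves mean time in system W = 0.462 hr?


W = 1/(μ−λ) ⇒ μ − λ = 1/W = 1/0.462 = 2.1645
μ = λ + 1/W = 13.37 + 2.1645 = 15.5345 per hr

Final: 15.5345 /hr


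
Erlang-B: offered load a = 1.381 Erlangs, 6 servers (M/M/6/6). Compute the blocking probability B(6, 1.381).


B(c,a) = (a^c/c!) / Σ_{k=0}^{c} a^k/k!
a^6/6! = 0.009635
Σ terms (k=0..6): 1.00000 + 1.38100 + 0.95358 + 0.43896 + 0.15155 + 0.04186 + 0.009635 = 3.976591
B = 0.009635/3.976591 = 0.002423

Final: 0.002423


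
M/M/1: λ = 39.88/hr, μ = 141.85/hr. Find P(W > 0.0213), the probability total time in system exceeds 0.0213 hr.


W ~ Exponential(μ−λ) for M/M/1.
μ − λ = 141.85 − 39.88 = 101.9700
P(W > t) = e^{−(μ−λ)t} = e^{−2.1720} = 0.113954

Final: 0.113954


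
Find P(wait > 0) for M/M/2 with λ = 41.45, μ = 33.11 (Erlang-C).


a = λ/μ = 1.2519; ρ = a/2 = 0.6259
P₀ = 0.230055 (from M/M/c formula)
C(c,a) = [a^c/(c!(1−ρ))]·P₀ = [1.56722/(2·0.3741)]·0.230055
= 2.09490·0.230055 = 0.481942

Final: 0.481942


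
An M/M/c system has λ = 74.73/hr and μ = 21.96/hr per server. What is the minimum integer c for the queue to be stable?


Stability requires cμ > λ ⇔ c > λ/μ.
λ/μ = 74.73/21.96 = 3.4030
Minimum integer c = ⌊3.4030⌋ + 1 = 4
Check: 4·21.96 = 87.84 > 74.73, while 3·21.96 = 65.88 ≤ 74.73

Final: 4 servers


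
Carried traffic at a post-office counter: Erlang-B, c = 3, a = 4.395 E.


B(3,4.395) = 0.484521 (Erlang-B)
Carried load = a(1 − B) = 4.395·(1 − 0.484521) = 4.395·0.515479 = 2.2655 E

Final: 2.2655 Erlangs


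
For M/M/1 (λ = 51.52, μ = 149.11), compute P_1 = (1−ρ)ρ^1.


ρ = 51.52/149.11 = 0.3455
P_n = (1−ρ)·ρ^n = (1 − 0.3455)·0.3455^1 = 0.6545·0.345517 = 0.226135

Final: 0.226135


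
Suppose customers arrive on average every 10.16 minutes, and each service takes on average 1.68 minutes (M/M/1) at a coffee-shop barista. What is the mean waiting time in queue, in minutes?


λ = 60/10.16 = 5.9055 /hr
μ = 60/1.68 = 35.7143 /hr
ρ = λ/μ = 5.9055/35.7143 = 0.1654
Wq = ρ/(μ−λ) = 0.1654/(35.7143−5.9055) = 0.005547 hr
In minutes: 0.005547·60 = 0.3328 min

Final: 0.3328 min


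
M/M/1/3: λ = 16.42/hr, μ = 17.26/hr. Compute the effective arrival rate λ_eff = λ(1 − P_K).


ρ = 0.9513; P_K = (1−ρ)ρ^3/(1−ρ^4) = 0.231613
λ_eff = λ(1 − P_K) = 16.42·(1 − 0.231613) = 16.42·0.768387 = 12.6169 /hr

Final: 12.6169 /hr


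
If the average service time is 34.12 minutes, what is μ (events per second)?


μ = 1/(service time) in consistent units.
1 second = 0.0166667 min, so μ = 0.0166667/34.12 = 0.0004885 per second

Final: 0.0004885 /sec


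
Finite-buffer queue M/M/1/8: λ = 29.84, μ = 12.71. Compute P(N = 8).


ρ = λ/μ = 29.84/12.71 = 2.3478
P_K = (1−ρ)ρ^K/(1−ρ^(K+1)) = (-1.3478·923.051954)/(1 − 2167.102306)
= -1244.050352/-2166.102306 = 0.574327

Final: 0.574327


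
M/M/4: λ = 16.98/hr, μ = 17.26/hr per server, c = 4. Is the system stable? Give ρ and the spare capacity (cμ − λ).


Total capacity cμ = 4·17.26 = 69.04/hr
ρ = λ/(cμ) = 16.98/69.04 = 0.2459
Stable ⇔ ρ < 1: YES
Spare capacity = cμ − λ = 69.04 − 16.98 = 52.06/hr

Final: ρ = 0.2459; stable; margin = 52.06/hr


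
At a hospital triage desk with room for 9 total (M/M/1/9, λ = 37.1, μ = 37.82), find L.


ρ = 37.1/37.82 = 0.9810
L = ρ[1 − (K+1)ρ^K + Kρ^(K+1)] / [(1−ρ)(1−ρ^(K+1))]
Numerator: 0.9810·(1 − 10·0.841146 + 9·0.825133) = 0.014453
Denominator: (0.01904)·(0.174867) = 0.003329
L = 0.014453/0.003329 = 4.3415

Final: 4.3415


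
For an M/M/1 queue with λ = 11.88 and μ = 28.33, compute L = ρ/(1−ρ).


ρ = λ/μ = 11.88/28.33 = 0.4193
L = ρ/(1−ρ) = 0.4193/(1 − 0.4193) = 0.4193/0.5807 = 0.7222

Final: 0.7222


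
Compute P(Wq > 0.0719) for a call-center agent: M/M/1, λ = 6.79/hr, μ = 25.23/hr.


ρ = 6.79/25.23 = 0.2691
P(Wq > t) = ρ·e^{−(μ−λ)t} = 0.2691·e^{−1.3258}
= 0.2691·0.265581 = 0.071474

Final: 0.071474


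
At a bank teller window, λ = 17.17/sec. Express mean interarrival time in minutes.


Mean interarrival time = 1/λ = 1/17.17 second = 0.05824 second
In minutes: 0.05824 × 0.0166667 = 0.0009707 min

Final: 0.0009707 min


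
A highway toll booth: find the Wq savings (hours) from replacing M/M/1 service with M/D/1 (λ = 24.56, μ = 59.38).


ρ = 24.56/59.38 = 0.4136
Wq(M/M/1) = ρ/(μ−λ) = 0.4136/34.82 = 0.01188 hr
Wq(M/D/1) = ρ/(2(μ−λ)) = 0.005939 hr
Savings = 0.01188 − 0.005939 = 0.005939 hr

Final: 0.005939 hr


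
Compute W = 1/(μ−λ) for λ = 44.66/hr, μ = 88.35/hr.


W = 1/(μ−λ) = 1/(88.35 − 44.66) = 1/43.69 = 0.02289 hr

Final: 0.02289 hr


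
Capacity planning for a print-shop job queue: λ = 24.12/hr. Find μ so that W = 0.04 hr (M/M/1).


W = 1/(μ−λ) ⇒ μ − λ = 1/W = 1/0.04 = 25.0000
μ = λ + 1/W = 24.12 + 25.0000 = 49.1200 per hr

Final: 49.1200 /hr


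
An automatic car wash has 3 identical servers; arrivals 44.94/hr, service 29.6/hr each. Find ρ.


ρ = λ/(cμ) = 44.94/(3·29.6) = 44.94/88.80 = 0.5061

Final: 0.5061


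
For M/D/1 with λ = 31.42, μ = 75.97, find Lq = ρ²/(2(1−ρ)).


ρ = 31.42/75.97 = 0.4136
M/D/1: Lq = ρ²/(2(1−ρ)) = 0.1711/(2·0.5864) = 0.14585

Final: 0.14585


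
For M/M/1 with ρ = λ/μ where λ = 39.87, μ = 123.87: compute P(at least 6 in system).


ρ = 39.87/123.87 = 0.3219
P(N ≥ n) = ρ^n = 0.3219^6 = 0.001112

Final: 0.001112


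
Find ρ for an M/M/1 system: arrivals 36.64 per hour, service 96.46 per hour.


ρ = λ/μ = 36.64/96.46 = 0.3798

Final: 0.3798


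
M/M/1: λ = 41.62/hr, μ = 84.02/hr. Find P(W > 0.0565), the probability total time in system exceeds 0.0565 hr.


W ~ Exponential(μ−λ) for M/M/1.
μ − λ = 84.02 − 41.62 = 42.4000
P(W > t) = e^{−(μ−λ)t} = e^{−2.3956} = 0.091118

Final: 0.091118


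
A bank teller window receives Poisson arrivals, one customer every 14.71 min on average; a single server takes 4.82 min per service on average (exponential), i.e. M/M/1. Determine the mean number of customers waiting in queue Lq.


λ = 60/14.71 = 4.0789 /hr
μ = 60/4.82 = 12.4481 /hr
ρ = λ/μ = 4.0789/12.4481 = 0.3277
Lq = ρ²/(1−ρ) = 0.1074/0.6723 = 0.1597

Final: 0.1597


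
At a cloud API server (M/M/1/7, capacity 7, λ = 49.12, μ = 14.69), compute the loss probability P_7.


ρ = λ/μ = 49.12/14.69 = 3.3438
P_K = (1−ρ)ρ^K/(1−ρ^(K+1)) = (-2.3438·4673.647315)/(1 − 15627.607634)
= -10953.960318/-15626.607634 = 0.700981

Final: 0.700981


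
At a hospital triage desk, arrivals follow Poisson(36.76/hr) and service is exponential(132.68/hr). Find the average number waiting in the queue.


ρ = 36.76/132.68 = 0.2771
Lq = ρ²/(1−ρ) = 0.07676/0.7229 = 0.1062

Final: 0.1062


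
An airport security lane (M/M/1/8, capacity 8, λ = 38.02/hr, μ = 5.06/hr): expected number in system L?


ρ = 38.02/5.06 = 7.5138
L = ρ[1 − (K+1)ρ^K + Kρ^(K+1)] / [(1−ρ)(1−ρ^(K+1))]
Numerator: 7.5138·(1 − 9·10159977.952546 + 8·76340387.698776) = 3901808518.710951
Denominator: (-6.5138)·(-76340386.698776) = 497268605.848153
L = 3901808518.710951/497268605.848153 = 7.8465

Final: 7.8465


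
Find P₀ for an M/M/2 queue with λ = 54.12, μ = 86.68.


a = λ/μ = 54.12/86.68 = 0.6244; ρ = a/c = 0.3122
Σ_{k=0}^{1} a^k/k! (terms k=0..1) = 1.00000 + 0.62437 = 1.62437
Tail: a^2/(2!(1−ρ)) = 0.38983/(2·0.6878) = 0.28338
P₀ = 1/(1.62437 + 0.28338) = 1/1.90775 = 0.524178

Final: 0.524178


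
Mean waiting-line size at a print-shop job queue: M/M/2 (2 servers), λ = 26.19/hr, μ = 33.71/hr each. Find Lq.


a = λ/μ = 0.7769; ρ = a/2 = 0.3885
P₀ = 0.440444
Lq = P₀·a^c·ρ / (c!·(1−ρ)²) = 0.440444·0.60361·0.3885/(2·0.37398)
= 0.13807

Final: 0.13807


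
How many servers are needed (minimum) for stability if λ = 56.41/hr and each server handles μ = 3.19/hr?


Stability requires cμ > λ ⇔ c > λ/μ.
λ/μ = 56.41/3.19 = 17.6834
Minimum integer c = ⌊17.6834⌋ + 1 = 18
Check: 18·3.19 = 57.42 > 56.41, while 17·3.19 = 54.23 ≤ 56.41

Final: 18 servers


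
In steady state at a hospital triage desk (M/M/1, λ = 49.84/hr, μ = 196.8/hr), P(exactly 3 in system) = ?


ρ = 49.84/196.8 = 0.2533
P_n = (1−ρ)·ρ^n = (1 − 0.2533)·0.2533^3 = 0.7467·0.016243 = 0.012129

Final: 0.012129


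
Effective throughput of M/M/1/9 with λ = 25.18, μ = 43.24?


ρ = 0.5823; P_K = (1−ρ)ρ^9/(1−ρ^10) = 0.003231
λ_eff = λ(1 − P_K) = 25.18·(1 − 0.003231) = 25.18·0.996769 = 25.0986 /hr

Final: 25.0986 /hr


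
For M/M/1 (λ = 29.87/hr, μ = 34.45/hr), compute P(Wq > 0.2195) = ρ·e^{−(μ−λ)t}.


ρ = 29.87/34.45 = 0.8671
P(Wq > t) = ρ·e^{−(μ−λ)t} = 0.8671·e^{−1.0053}
= 0.8671·0.365931 = 0.317282

Final: 0.317282


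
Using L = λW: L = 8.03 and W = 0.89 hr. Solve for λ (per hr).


λ = L/W = 8.03/0.89 = 9.0225 /hr

Final: 9.0225 /hr


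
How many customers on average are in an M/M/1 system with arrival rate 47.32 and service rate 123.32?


ρ = λ/μ = 47.32/123.32 = 0.3837
L = ρ/(1−ρ) = 0.3837/(1 − 0.3837) = 0.3837/0.6163 = 0.6226

Final: 0.6226


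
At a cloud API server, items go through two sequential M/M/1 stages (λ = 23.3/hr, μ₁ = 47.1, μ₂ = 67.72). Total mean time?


Each node sees arrival rate λ = 23.3/hr (tandem ⇒ throughput preserved).
W₁ = 1/(μ₁−λ) = 1/(47.1−23.3) = 0.04202 hr
W₂ = 1/(μ₂−λ) = 1/(67.72−23.3) = 0.02251 hr
W_total = W₁ + W₂ = 0.04202 + 0.02251 = 0.06453 hr

Final: 0.06453 hr


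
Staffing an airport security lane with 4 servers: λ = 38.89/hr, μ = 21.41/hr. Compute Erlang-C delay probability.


a = λ/μ = 1.8164; ρ = a/4 = 0.4541
P₀ = 0.158831 (from M/M/c formula)
C(c,a) = [a^c/(c!(1−ρ))]·P₀ = [10.88642/(24·0.5459)]·0.158831
= 0.83094·0.158831 = 0.131979

Final: 0.131979


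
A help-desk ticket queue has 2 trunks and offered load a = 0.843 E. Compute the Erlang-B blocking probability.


B(c,a) = (a^c/c!) / Σ_{k=0}^{c} a^k/k!
a^2/2! = 0.355324
Σ terms (k=0..2): 1.00000 + 0.84300 + 0.35532 = 2.198325
B = 0.355324/2.198325 = 0.161634

Final: 0.161634


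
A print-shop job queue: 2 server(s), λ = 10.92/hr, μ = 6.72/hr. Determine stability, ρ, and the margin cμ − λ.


Total capacity cμ = 2·6.72 = 13.44/hr
ρ = λ/(cμ) = 10.92/13.44 = 0.8125
Stable ⇔ ρ < 1: YES
Spare capacity = cμ − λ = 13.44 − 10.92 = 2.52/hr

Final: ρ = 0.8125; stable; margin = 2.52/hr


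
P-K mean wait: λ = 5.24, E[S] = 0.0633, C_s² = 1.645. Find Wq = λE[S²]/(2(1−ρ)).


ρ = λ·E[S] = 5.24·0.0633 = 0.3317
E[S²] = E[S]²(1+C_s²) = 0.0633²·(1+1.645) = 0.010598
Wq = λ·E[S²]/(2(1−ρ)) = 5.24·0.010598/(2·0.6683) = 0.04155 hr

Final: 0.04155 hr


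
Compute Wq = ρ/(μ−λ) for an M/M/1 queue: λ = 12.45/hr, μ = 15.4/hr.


ρ = 12.45/15.4 = 0.8084
Wq = ρ/(μ−λ) = 0.8084/(15.4 − 12.45) = 0.8084/2.95 = 0.2740 hr

Final: 0.2740 hr


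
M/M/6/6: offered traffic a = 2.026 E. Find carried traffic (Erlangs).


B(6,2.026) = 0.012727 (Erlang-B)
Carried load = a(1 − B) = 2.026·(1 − 0.012727) = 2.026·0.987273 = 2.0002 E

Final: 2.0002 Erlangs


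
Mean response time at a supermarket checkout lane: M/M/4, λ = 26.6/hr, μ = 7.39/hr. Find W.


a = 3.5995; ρ = 0.8999; P₀ = 0.011274
Lq = P₀·a^c·ρ/(c!(1−ρ)²) = 7.07668
Wq = Lq/λ = 7.07668/26.6 = 0.26604 hr
W = Wq + 1/μ = 0.26604 + 0.13532 = 0.40136 hr

Final: 0.40136 hr


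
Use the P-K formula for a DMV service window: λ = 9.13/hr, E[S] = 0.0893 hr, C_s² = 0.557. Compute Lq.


ρ = λ·E[S] = 9.13·0.0893 = 0.8153
Lq = ρ²(1+C_s²)/(2(1−ρ)) = 0.6647·(1+0.557)/(2·0.1847)
= 0.6647·1.5570/0.3694 = 2.80193

Final: 2.80193


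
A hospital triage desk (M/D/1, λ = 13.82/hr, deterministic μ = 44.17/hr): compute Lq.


ρ = 13.82/44.17 = 0.3129
M/D/1: Lq = ρ²/(2(1−ρ)) = 0.09790/(2·0.6871) = 0.07124

Final: 0.07124


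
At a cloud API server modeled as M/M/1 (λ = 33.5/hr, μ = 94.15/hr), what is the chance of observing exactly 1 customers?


ρ = 33.5/94.15 = 0.3558
P_n = (1−ρ)·ρ^n = (1 − 0.3558)·0.3558^1 = 0.6442·0.355815 = 0.229211

Final: 0.229211


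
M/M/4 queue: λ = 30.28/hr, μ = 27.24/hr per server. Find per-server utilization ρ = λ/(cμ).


ρ = λ/(cμ) = 30.28/(4·27.24) = 30.28/108.96 = 0.2779

Final: 0.2779


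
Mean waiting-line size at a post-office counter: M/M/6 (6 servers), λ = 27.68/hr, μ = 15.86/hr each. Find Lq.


a = λ/μ = 1.7453; ρ = a/6 = 0.2909
P₀ = 0.174486
Lq = P₀·a^c·ρ / (c!·(1−ρ)²) = 0.174486·28.26034·0.2909/(720·0.50285)
= 0.003962

Final: 0.003962


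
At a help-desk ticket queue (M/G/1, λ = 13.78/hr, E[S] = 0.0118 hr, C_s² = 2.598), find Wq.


ρ = λ·E[S] = 13.78·0.0118 = 0.1626
E[S²] = E[S]²(1+C_s²) = 0.0118²·(1+2.598) = 0.0005010
Wq = λ·E[S²]/(2(1−ρ)) = 13.78·0.0005010/(2·0.8374) = 0.004122 hr

Final: 0.004122 hr


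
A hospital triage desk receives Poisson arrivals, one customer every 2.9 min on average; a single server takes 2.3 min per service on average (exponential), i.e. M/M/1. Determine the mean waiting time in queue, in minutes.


λ = 60/2.9 = 20.6897 /hr
μ = 60/2.3 = 26.0870 /hr
ρ = λ/μ = 20.6897/26.0870 = 0.7931
Wq = ρ/(μ−λ) = 0.7931/(26.0870−20.6897) = 0.14694 hr
In minutes: 0.14694·60 = 8.817 min

Final: 8.817 min


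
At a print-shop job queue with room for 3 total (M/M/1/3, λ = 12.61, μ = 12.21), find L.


ρ = 12.61/12.21 = 1.0328
L = ρ[1 − (K+1)ρ^K + Kρ^(K+1)] / [(1−ρ)(1−ρ^(K+1))]
Numerator: 1.0328·(1 − 4·1.101535 + 3·1.137621) = 0.006944
Denominator: (-0.03276)·(-0.137621) = 0.004508
L = 0.006944/0.004508 = 1.5403

Final: 1.5403


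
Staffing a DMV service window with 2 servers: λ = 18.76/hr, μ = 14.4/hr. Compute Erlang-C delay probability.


a = λ/μ = 1.3028; ρ = a/2 = 0.6514
P₀ = 0.211102 (from M/M/c formula)
C(c,a) = [a^c/(c!(1−ρ))]·P₀ = [1.69723/(2·0.3486)]·0.211102
= 2.43427·0.211102 = 0.513880

Final: 0.513880


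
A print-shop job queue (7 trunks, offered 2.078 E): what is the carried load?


B(7,2.078) = 0.004161 (Erlang-B)
Carried load = a(1 − B) = 2.078·(1 − 0.004161) = 2.078·0.995839 = 2.0694 E

Final: 2.0694 Erlangs


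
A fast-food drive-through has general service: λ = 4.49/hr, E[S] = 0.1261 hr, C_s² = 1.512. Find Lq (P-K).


ρ = λ·E[S] = 4.49·0.1261 = 0.5662
Lq = ρ²(1+C_s²)/(2(1−ρ)) = 0.3206·(1+1.512)/(2·0.4338)
= 0.3206·2.5120/0.8676 = 0.92814

Final: 0.92814


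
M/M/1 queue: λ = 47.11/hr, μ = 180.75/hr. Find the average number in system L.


ρ = λ/μ = 47.11/180.75 = 0.2606
L = ρ/(1−ρ) = 0.2606/(1 − 0.2606) = 0.2606/0.7394 = 0.3525

Final: 0.3525


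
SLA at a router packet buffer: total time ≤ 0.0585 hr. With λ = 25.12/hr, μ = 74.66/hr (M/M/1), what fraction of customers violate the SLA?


W ~ Exponential(μ−λ) for M/M/1.
μ − λ = 74.66 − 25.12 = 49.5400
P(W > t) = e^{−(μ−λ)t} = e^{−2.8981} = 0.055128

Final: 0.055128


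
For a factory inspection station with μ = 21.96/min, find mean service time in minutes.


Mean service time = 1/μ = 1/21.96 minute = 0.04554 minute
In minutes: 0.04554 × 1 = 0.04554 min

Final: 0.04554 min


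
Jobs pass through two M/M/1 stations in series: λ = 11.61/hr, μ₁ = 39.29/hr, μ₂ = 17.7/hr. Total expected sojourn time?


Each node sees arrival rate λ = 11.61/hr (tandem ⇒ throughput preserved).
W₁ = 1/(μ₁−λ) = 1/(39.29−11.61) = 0.03613 hr
W₂ = 1/(μ₂−λ) = 1/(17.7−11.61) = 0.16420 hr
W_total = W₁ + W₂ = 0.03613 + 0.16420 = 0.20033 hr

Final: 0.20033 hr


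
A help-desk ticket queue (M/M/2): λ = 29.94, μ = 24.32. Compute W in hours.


a = 1.2311; ρ = 0.6155; P₀ = 0.237974
Lq = P₀·a^c·ρ/(c!(1−ρ)²) = 0.75100
Wq = Lq/λ = 0.75100/29.94 = 0.02508 hr
W = Wq + 1/μ = 0.02508 + 0.04112 = 0.06620 hr

Final: 0.06620 hr


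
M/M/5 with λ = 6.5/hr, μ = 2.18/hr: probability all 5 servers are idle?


a = λ/μ = 6.5/2.18 = 2.9817; ρ = a/c = 0.5963
Σ_{k=0}^{4} a^k/k! (terms k=0..4) = 1.00000 + 2.98165 + 4.44512 + 4.41794 + 3.29319 = 16.13789
Tail: a^5/(5!(1−ρ)) = 235.65915/(120·0.4037) = 4.86493
P₀ = 1/(16.13789 + 4.86493) = 1/21.00283 = 0.047613

Final: 0.047613


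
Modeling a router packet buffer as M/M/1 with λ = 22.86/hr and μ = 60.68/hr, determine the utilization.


ρ = λ/μ = 22.86/60.68 = 0.3767

Final: 0.3767


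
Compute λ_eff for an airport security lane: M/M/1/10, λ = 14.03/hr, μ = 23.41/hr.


ρ = 0.5993; P_K = (1−ρ)ρ^10/(1−ρ^11) = 0.002404
λ_eff = λ(1 − P_K) = 14.03·(1 − 0.002404) = 14.03·0.997596 = 13.9963 /hr

Final: 13.9963 /hr


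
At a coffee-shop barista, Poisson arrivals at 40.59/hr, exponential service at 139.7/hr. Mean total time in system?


W = 1/(μ−λ) = 1/(139.7 − 40.59) = 1/99.11 = 0.01009 hr

Final: 0.01009 hr


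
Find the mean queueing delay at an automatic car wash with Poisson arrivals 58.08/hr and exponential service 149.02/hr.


ρ = 58.08/149.02 = 0.3897
Wq = ρ/(μ−λ) = 0.3897/(149.02 − 58.08) = 0.3897/90.94 = 0.004286 hr

Final: 0.004286 hr


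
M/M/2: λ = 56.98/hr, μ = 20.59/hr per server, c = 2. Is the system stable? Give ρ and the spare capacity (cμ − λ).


Total capacity cμ = 2·20.59 = 41.18/hr
ρ = λ/(cμ) = 56.98/41.18 = 1.3837
Stable ⇔ ρ < 1: NO
Spare capacity = cμ − λ = 41.18 − 56.98 = -15.80/hr

Final: ρ = 1.3837; unstable; margin = -15.80/hr


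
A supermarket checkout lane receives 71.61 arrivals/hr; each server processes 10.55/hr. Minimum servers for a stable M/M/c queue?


Stability requires cμ > λ ⇔ c > λ/μ.
λ/μ = 71.61/10.55 = 6.7877
Minimum integer c = ⌊6.7877⌋ + 1 = 7
Check: 7·10.55 = 73.85 > 71.61, while 6·10.55 = 63.30 ≤ 71.61

Final: 7 servers


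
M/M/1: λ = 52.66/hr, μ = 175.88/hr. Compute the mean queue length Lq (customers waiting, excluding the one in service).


ρ = 52.66/175.88 = 0.2994
Lq = ρ²/(1−ρ) = 0.08965/0.7006 = 0.1280

Final: 0.1280


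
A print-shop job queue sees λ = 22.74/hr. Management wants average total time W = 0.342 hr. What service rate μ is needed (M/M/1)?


W = 1/(μ−λ) ⇒ μ − λ = 1/W = 1/0.342 = 2.9240
μ = λ + 1/W = 22.74 + 2.9240 = 25.6640 per hr

Final: 25.6640 /hr


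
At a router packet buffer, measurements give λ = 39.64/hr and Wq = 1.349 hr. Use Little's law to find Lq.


Lq = λWq = 39.64·1.349 = 53.4744

Final: 53.4744


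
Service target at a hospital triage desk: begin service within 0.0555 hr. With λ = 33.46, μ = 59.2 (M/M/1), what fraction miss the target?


ρ = 33.46/59.2 = 0.5652
P(Wq > t) = ρ·e^{−(μ−λ)t} = 0.5652·e^{−1.4286}
= 0.5652·0.239651 = 0.135452

Final: 0.135452


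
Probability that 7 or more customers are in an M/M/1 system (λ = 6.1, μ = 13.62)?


ρ = 6.1/13.62 = 0.4479
P(N ≥ n) = ρ^n = 0.4479^7 = 0.003615

Final: 0.003615


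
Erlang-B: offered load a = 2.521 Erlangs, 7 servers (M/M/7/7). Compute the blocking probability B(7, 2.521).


B(c,a) = (a^c/c!) / Σ_{k=0}^{c} a^k/k!
a^7/7! = 0.128404
Σ terms (k=0..7): 1.00000 + 2.52100 + 3.17772 + 2.67034 + 1.68298 + 0.84856 + 0.35654 + 0.12840 = 12.385552
B = 0.128404/12.385552 = 0.010367

Final: 0.010367


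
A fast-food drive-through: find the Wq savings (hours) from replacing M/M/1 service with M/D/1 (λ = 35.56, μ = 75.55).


ρ = 35.56/75.55 = 0.4707
Wq(M/M/1) = ρ/(μ−λ) = 0.4707/39.99 = 0.01177 hr
Wq(M/D/1) = ρ/(2(μ−λ)) = 0.005885 hr
Savings = 0.01177 − 0.005885 = 0.005885 hr

Final: 0.005885 hr


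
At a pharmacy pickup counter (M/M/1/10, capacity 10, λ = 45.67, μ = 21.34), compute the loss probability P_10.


ρ = λ/μ = 45.67/21.34 = 2.1401
P_K = (1−ρ)ρ^K/(1−ρ^(K+1)) = (-1.1401·2015.421862)/(1 − 4313.229449)
= -2297.807587/-4312.229449 = 0.532858

Final: 0.532858


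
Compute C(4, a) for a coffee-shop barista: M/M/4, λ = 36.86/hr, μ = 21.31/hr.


a = λ/μ = 1.7297; ρ = a/4 = 0.4324
P₀ = 0.174056 (from M/M/c formula)
C(c,a) = [a^c/(c!(1−ρ))]·P₀ = [8.95133/(24·0.5676)]·0.174056
= 0.65713·0.174056 = 0.114378

Final: 0.114378


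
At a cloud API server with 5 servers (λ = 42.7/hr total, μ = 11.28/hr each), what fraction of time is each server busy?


ρ = λ/(cμ) = 42.7/(5·11.28) = 42.7/56.40 = 0.7571

Final: 0.7571


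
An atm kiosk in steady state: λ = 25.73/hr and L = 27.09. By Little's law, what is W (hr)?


W = L/λ = 27.09/25.73 = 1.0529 hr

Final: 1.0529 hr


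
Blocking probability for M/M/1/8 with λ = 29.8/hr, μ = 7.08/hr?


ρ = λ/μ = 29.8/7.08 = 4.2090
P_K = (1−ρ)ρ^K/(1−ρ^(K+1)) = (-3.2090·98506.310042)/(1 − 414616.954695)
= -316110.644654/-414615.954695 = 0.762418

Final: 0.762418


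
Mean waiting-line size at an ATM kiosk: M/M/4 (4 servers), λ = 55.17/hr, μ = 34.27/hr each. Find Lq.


a = λ/μ = 1.6099; ρ = a/4 = 0.4025
P₀ = 0.197261
Lq = P₀·a^c·ρ / (c!·(1−ρ)²) = 0.197261·6.71669·0.4025/(24·0.35705)
= 0.06223

Final: 0.06223


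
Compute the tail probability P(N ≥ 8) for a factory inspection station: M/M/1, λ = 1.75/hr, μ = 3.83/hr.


ρ = 1.75/3.83 = 0.4569
P(N ≥ n) = ρ^n = 0.4569^8 = 0.001900

Final: 0.001900


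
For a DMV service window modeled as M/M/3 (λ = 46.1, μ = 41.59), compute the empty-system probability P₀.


a = λ/μ = 46.1/41.59 = 1.1084; ρ = a/c = 0.3695
Σ_{k=0}^{2} a^k/k! (terms k=0..2) = 1.00000 + 1.10844 + 0.61432 = 2.72276
Tail: a^3/(3!(1−ρ)) = 1.36187/(6·0.6305) = 0.35999
P₀ = 1/(2.72276 + 0.35999) = 1/3.08274 = 0.324386

Final: 0.324386


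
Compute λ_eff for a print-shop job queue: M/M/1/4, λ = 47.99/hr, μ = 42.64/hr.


ρ = 1.1255; P_K = (1−ρ)ρ^4/(1−ρ^5) = 0.249832
λ_eff = λ(1 − P_K) = 47.99·(1 − 0.249832) = 47.99·0.750168 = 36.0006 /hr

Final: 36.0006 /hr


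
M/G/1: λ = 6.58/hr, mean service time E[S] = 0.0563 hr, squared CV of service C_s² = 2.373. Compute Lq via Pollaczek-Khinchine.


ρ = λ·E[S] = 6.58·0.0563 = 0.3705
Lq = ρ²(1+C_s²)/(2(1−ρ)) = 0.1372·(1+2.373)/(2·0.6295)
= 0.1372·3.3730/1.2591 = 0.36764

Final: 0.36764


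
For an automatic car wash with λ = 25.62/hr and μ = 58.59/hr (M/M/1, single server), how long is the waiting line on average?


ρ = 25.62/58.59 = 0.4373
Lq = ρ²/(1−ρ) = 0.1912/0.5627 = 0.3398

Final: 0.3398


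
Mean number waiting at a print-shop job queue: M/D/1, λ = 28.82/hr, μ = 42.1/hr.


ρ = 28.82/42.1 = 0.6846
M/D/1: Lq = ρ²/(2(1−ρ)) = 0.4686/(2·0.3154) = 0.74281

Final: 0.74281


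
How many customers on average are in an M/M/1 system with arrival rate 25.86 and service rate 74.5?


ρ = λ/μ = 25.86/74.5 = 0.3471
L = ρ/(1−ρ) = 0.3471/(1 − 0.3471) = 0.3471/0.6529 = 0.5317

Final: 0.5317


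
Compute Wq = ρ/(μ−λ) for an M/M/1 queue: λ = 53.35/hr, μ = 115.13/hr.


ρ = 53.35/115.13 = 0.4634
Wq = ρ/(μ−λ) = 0.4634/(115.13 − 53.35) = 0.4634/61.78 = 0.007501 hr

Final: 0.007501 hr


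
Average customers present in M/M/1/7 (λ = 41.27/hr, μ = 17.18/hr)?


ρ = 41.27/17.18 = 2.4022
L = ρ[1 − (K+1)ρ^K + Kρ^(K+1)] / [(1−ρ)(1−ρ^(K+1))]
Numerator: 2.4022·(1 − 8·461.614206 + 7·1108.895127) = 9777.848487
Denominator: (-1.4022)·(-1107.895127) = 1553.503703
L = 9777.848487/1553.503703 = 6.2941

Final: 6.2941


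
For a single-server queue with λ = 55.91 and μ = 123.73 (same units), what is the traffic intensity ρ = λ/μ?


ρ = λ/μ = 55.91/123.73 = 0.4519

Final: 0.4519


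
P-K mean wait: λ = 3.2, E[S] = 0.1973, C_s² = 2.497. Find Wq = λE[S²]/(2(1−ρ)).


ρ = λ·E[S] = 3.2·0.1973 = 0.6314
E[S²] = E[S]²(1+C_s²) = 0.1973²·(1+2.497) = 0.136129
Wq = λ·E[S²]/(2(1−ρ)) = 3.2·0.136129/(2·0.3686) = 0.59084 hr

Final: 0.59084 hr


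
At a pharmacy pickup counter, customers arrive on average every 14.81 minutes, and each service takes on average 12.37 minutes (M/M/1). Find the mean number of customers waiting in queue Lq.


λ = 60/14.81 = 4.0513 /hr
μ = 60/12.37 = 4.8504 /hr
ρ = λ/μ = 4.0513/4.8504 = 0.8352
Lq = ρ²/(1−ρ) = 0.6976/0.1648 = 4.2344

Final: 4.2344


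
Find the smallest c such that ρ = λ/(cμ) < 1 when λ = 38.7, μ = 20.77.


Stability requires cμ > λ ⇔ c > λ/μ.
λ/μ = 38.7/20.77 = 1.8633
Minimum integer c = ⌊1.8633⌋ + 1 = 2
Check: 2·20.77 = 41.54 > 38.7, while 1·20.77 = 20.77 ≤ 38.7

Final: 2 servers


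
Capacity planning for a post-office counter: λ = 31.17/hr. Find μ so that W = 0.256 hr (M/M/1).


W = 1/(μ−λ) ⇒ μ − λ = 1/W = 1/0.256 = 3.9062
μ = λ + 1/W = 31.17 + 3.9062 = 35.0763 per hr

Final: 35.0763 /hr


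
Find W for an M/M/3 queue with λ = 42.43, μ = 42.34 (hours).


a = 1.0021; ρ = 0.3340; P₀ = 0.362829
Lq = P₀·a^c·ρ/(c!(1−ρ)²) = 0.04584
Wq = Lq/λ = 0.04584/42.43 = 0.001080 hr
W = Wq + 1/μ = 0.001080 + 0.02362 = 0.02470 hr

Final: 0.02470 hr


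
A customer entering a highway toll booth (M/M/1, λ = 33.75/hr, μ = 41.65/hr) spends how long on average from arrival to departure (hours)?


W = 1/(μ−λ) = 1/(41.65 − 33.75) = 1/7.90 = 0.1266 hr

Final: 0.1266 hr


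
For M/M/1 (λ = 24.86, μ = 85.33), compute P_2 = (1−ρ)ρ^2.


ρ = 24.86/85.33 = 0.2913
P_n = (1−ρ)·ρ^n = (1 − 0.2913)·0.2913^2 = 0.7087·0.084879 = 0.060150

Final: 0.060150


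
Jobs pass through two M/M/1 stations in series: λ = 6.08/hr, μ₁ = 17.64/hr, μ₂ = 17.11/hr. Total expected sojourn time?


Each node sees arrival rate λ = 6.08/hr (tandem ⇒ throughput preserved).
W₁ = 1/(μ₁−λ) = 1/(17.64−6.08) = 0.08651 hr
W₂ = 1/(μ₂−λ) = 1/(17.11−6.08) = 0.09066 hr
W_total = W₁ + W₂ = 0.08651 + 0.09066 = 0.17717 hr

Final: 0.17717 hr


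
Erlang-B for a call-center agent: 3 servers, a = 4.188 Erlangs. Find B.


B(c,a) = (a^c/c!) / Σ_{k=0}^{c} a^k/k!
a^3/3! = 12.242462
Σ terms (k=0..3): 1.00000 + 4.18800 + 8.76967 + 12.24246 = 26.200134
B = 12.242462/26.200134 = 0.467267

Final: 0.467267


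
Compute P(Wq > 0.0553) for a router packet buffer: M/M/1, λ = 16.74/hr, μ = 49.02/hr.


ρ = 16.74/49.02 = 0.3415
P(Wq > t) = ρ·e^{−(μ−λ)t} = 0.3415·e^{−1.7851}
= 0.3415·0.167783 = 0.057297

Final: 0.057297


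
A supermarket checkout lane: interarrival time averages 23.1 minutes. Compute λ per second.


λ = 1/(interarrival time) in consistent units.
1 second = 0.0166667 min, so λ = 0.0166667/23.1 = 0.0007215 per second

Final: 0.0007215 /sec


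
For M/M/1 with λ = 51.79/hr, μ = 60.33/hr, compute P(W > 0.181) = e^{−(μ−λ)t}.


W ~ Exponential(μ−λ) for M/M/1.
μ − λ = 60.33 − 51.79 = 8.5400
P(W > t) = e^{−(μ−λ)t} = e^{−1.5457} = 0.213154

Final: 0.213154


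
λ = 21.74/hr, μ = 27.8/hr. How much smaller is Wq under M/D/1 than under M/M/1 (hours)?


ρ = 21.74/27.8 = 0.7820
Wq(M/M/1) = ρ/(μ−λ) = 0.7820/6.06 = 0.12905 hr
Wq(M/D/1) = ρ/(2(μ−λ)) = 0.06452 hr
Savings = 0.12905 − 0.06452 = 0.06452 hr

Final: 0.06452 hr


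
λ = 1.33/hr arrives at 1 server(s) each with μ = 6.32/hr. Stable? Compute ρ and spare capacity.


Total capacity cμ = 1·6.32 = 6.32/hr
ρ = λ/(cμ) = 1.33/6.32 = 0.2104
Stable ⇔ ρ < 1: YES
Spare capacity = cμ − λ = 6.32 − 1.33 = 4.99/hr

Final: ρ = 0.2104; stable; margin = 4.99/hr


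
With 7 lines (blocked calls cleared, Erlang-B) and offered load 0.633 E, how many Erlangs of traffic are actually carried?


B(7,0.633) = 0.000004290 (Erlang-B)
Carried load = a(1 − B) = 0.633·(1 − 0.000004290) = 0.633·0.999996 = 0.6330 E

Final: 0.6330 Erlangs


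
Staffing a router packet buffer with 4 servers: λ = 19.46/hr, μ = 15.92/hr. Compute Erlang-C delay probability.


a = λ/μ = 1.2224; ρ = a/4 = 0.3056
P₀ = 0.293444 (from M/M/c formula)
C(c,a) = [a^c/(c!(1−ρ))]·P₀ = [2.23254/(24·0.6944)]·0.293444
= 0.13396·0.293444 = 0.039309

Final: 0.039309


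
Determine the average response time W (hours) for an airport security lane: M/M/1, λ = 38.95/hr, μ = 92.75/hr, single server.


W = 1/(μ−λ) = 1/(92.75 − 38.95) = 1/53.80 = 0.01859 hr

Final: 0.01859 hr


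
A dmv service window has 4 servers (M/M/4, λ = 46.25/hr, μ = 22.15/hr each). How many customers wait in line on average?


a = λ/μ = 2.0880; ρ = a/4 = 0.5220
P₀ = 0.118452
Lq = P₀·a^c·ρ / (c!·(1−ρ)²) = 0.118452·19.00868·0.5220/(24·0.22848)
= 0.21435

Final: 0.21435


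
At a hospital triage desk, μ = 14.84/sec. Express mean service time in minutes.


Mean service time = 1/μ = 1/14.84 second = 0.06739 second
In minutes: 0.06739 × 0.0166667 = 0.001123 min

Final: 0.001123 min


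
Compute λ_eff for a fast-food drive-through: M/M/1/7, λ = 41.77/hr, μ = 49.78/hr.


ρ = 0.8391; P_K = (1−ρ)ρ^7/(1−ρ^8) = 0.062478
λ_eff = λ(1 − P_K) = 41.77·(1 − 0.062478) = 41.77·0.937522 = 39.1603 /hr

Final: 39.1603 /hr


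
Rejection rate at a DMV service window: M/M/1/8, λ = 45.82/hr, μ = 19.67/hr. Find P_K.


ρ = λ/μ = 45.82/19.67 = 2.3294
P_K = (1−ρ)ρ^K/(1−ρ^(K+1)) = (-1.3294·866.973453)/(1 − 2019.558903)
= -1152.585450/-2018.558903 = 0.570994

Final: 0.570994


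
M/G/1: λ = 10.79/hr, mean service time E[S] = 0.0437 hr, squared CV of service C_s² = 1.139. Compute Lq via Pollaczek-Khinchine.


ρ = λ·E[S] = 10.79·0.0437 = 0.4715
Lq = ρ²(1+C_s²)/(2(1−ρ)) = 0.2223·(1+1.139)/(2·0.5285)
= 0.2223·2.1390/1.0570 = 0.44995

Final: 0.44995


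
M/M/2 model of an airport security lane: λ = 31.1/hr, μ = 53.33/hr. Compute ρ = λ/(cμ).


ρ = λ/(cμ) = 31.1/(2·53.33) = 31.1/106.66 = 0.2916

Final: 0.2916


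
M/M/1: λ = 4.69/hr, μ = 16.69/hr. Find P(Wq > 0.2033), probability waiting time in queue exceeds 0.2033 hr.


ρ = 4.69/16.69 = 0.2810
P(Wq > t) = ρ·e^{−(μ−λ)t} = 0.2810·e^{−2.4396}
= 0.2810·0.087196 = 0.024503

Final: 0.024503


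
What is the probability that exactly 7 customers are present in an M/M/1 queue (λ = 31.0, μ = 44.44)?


ρ = 31.0/44.44 = 0.6976
P_n = (1−ρ)·ρ^n = (1 − 0.6976)·0.6976^7 = 0.3024·0.080374 = 0.024307

Final: 0.024307


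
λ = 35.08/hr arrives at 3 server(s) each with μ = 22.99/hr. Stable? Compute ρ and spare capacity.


Total capacity cμ = 3·22.99 = 68.97/hr
ρ = λ/(cμ) = 35.08/68.97 = 0.5086
Stable ⇔ ρ < 1: YES
Spare capacity = cμ − λ = 68.97 − 35.08 = 33.89/hr

Final: ρ = 0.5086; stable; margin = 33.89/hr


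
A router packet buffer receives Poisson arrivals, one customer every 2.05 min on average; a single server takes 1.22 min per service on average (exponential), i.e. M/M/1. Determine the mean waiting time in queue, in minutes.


λ = 60/2.05 = 29.2683 /hr
μ = 60/1.22 = 49.1803 /hr
ρ = λ/μ = 29.2683/49.1803 = 0.5951
Wq = ρ/(μ−λ) = 0.5951/(49.1803−29.2683) = 0.02989 hr
In minutes: 0.02989·60 = 1.793 min

Final: 1.793 min


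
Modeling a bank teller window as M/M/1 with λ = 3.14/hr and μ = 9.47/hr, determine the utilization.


ρ = λ/μ = 3.14/9.47 = 0.3316

Final: 0.3316


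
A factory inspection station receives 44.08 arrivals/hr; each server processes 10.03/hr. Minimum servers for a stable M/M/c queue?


Stability requires cμ > λ ⇔ c > λ/μ.
λ/μ = 44.08/10.03 = 4.3948
Minimum integer c = ⌊4.3948⌋ + 1 = 5
Check: 5·10.03 = 50.15 > 44.08, while 4·10.03 = 40.12 ≤ 44.08

Final: 5 servers


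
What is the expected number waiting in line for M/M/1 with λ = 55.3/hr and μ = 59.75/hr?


ρ = 55.3/59.75 = 0.9255
Lq = ρ²/(1−ρ) = 0.8566/0.07448 = 11.5014

Final: 11.5014


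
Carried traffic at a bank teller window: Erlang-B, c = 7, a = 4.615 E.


B(7,4.615) = 0.096941 (Erlang-B)
Carried load = a(1 − B) = 4.615·(1 − 0.096941) = 4.615·0.903059 = 4.1676 E

Final: 4.1676 Erlangs


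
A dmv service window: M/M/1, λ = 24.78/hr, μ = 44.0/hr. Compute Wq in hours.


ρ = 24.78/44.0 = 0.5632
Wq = ρ/(μ−λ) = 0.5632/(44.0 − 24.78) = 0.5632/19.22 = 0.02930 hr

Final: 0.02930 hr


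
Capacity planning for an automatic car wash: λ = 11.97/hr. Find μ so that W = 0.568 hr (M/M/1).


W = 1/(μ−λ) ⇒ μ − λ = 1/W = 1/0.568 = 1.7606
μ = λ + 1/W = 11.97 + 1.7606 = 13.7306 per hr

Final: 13.7306 /hr


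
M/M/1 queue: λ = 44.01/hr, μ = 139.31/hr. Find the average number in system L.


ρ = λ/μ = 44.01/139.31 = 0.3159
L = ρ/(1−ρ) = 0.3159/(1 − 0.3159) = 0.3159/0.6841 = 0.4618

Final: 0.4618


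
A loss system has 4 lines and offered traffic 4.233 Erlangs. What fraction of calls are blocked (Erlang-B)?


B(c,a) = (a^c/c!) / Σ_{k=0}^{c} a^k/k!
a^4/4! = 13.377712
Σ terms (k=0..4): 1.00000 + 4.23300 + 8.95914 + 12.64135 + 13.37771 = 40.211209
B = 13.377712/40.211209 = 0.332686

Final: 0.332686


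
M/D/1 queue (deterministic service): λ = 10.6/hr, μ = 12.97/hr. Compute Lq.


ρ = 10.6/12.97 = 0.8173
M/D/1: Lq = ρ²/(2(1−ρ)) = 0.6679/(2·0.1827) = 1.82765

Final: 1.82765


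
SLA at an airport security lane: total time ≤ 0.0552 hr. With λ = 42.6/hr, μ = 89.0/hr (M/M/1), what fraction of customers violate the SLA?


W ~ Exponential(μ−λ) for M/M/1.
μ − λ = 89.0 − 42.6 = 46.4000
P(W > t) = e^{−(μ−λ)t} = e^{−2.5613} = 0.077206

Final: 0.077206


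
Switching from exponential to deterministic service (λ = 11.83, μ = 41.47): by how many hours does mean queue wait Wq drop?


ρ = 11.83/41.47 = 0.2853
Wq(M/M/1) = ρ/(μ−λ) = 0.2853/29.64 = 0.009624 hr
Wq(M/D/1) = ρ/(2(μ−λ)) = 0.004812 hr
Savings = 0.009624 − 0.004812 = 0.004812 hr

Final: 0.004812 hr


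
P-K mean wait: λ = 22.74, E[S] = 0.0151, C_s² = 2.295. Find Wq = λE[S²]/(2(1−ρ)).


ρ = λ·E[S] = 22.74·0.0151 = 0.3434
E[S²] = E[S]²(1+C_s²) = 0.0151²·(1+2.295) = 0.0007513
Wq = λ·E[S²]/(2(1−ρ)) = 22.74·0.0007513/(2·0.6566) = 0.01301 hr

Final: 0.01301 hr


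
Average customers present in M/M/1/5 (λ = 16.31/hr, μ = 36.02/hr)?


ρ = 16.31/36.02 = 0.4528
L = ρ[1 − (K+1)ρ^K + Kρ^(K+1)] / [(1−ρ)(1−ρ^(K+1))]
Numerator: 0.4528·(1 − 6·0.019035 + 5·0.008619) = 0.420603
Denominator: (0.5472)·(0.991381) = 0.542480
L = 0.420603/0.542480 = 0.7753

Final: 0.7753


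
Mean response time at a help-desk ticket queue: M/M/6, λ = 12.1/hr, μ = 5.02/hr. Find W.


a = 2.4104; ρ = 0.4017; P₀ = 0.089374
Lq = P₀·a^c·ρ/(c!(1−ρ)²) = 0.02732
Wq = Lq/λ = 0.02732/12.1 = 0.002258 hr
W = Wq + 1/μ = 0.002258 + 0.19920 = 0.20146 hr

Final: 0.20146 hr


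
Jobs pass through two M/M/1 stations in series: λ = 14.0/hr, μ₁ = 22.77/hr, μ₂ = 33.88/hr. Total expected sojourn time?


Each node sees arrival rate λ = 14.0/hr (tandem ⇒ throughput preserved).
W₁ = 1/(μ₁−λ) = 1/(22.77−14.0) = 0.11403 hr
W₂ = 1/(μ₂−λ) = 1/(33.88−14.0) = 0.05030 hr
W_total = W₁ + W₂ = 0.11403 + 0.05030 = 0.16433 hr

Final: 0.16433 hr


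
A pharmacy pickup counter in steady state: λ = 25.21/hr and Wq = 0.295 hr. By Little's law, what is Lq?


Lq = λWq = 25.21·0.295 = 7.4369

Final: 7.4369


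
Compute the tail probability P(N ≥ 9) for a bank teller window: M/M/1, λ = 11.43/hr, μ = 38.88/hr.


ρ = 11.43/38.88 = 0.2940
P(N ≥ n) = ρ^n = 0.2940^9 = 0.00001640

Final: 0.00001640


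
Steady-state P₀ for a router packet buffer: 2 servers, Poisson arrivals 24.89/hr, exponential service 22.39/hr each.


a = λ/μ = 24.89/22.39 = 1.1117; ρ = a/c = 0.5558
Σ_{k=0}^{1} a^k/k! (terms k=0..1) = 1.00000 + 1.11166 = 2.11166
Tail: a^2/(2!(1−ρ)) = 1.23578/(2·0.4442) = 1.39111
P₀ = 1/(2.11166 + 1.39111) = 1/3.50277 = 0.285489

Final: 0.285489


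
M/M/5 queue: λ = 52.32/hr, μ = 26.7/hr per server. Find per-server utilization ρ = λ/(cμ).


ρ = λ/(cμ) = 52.32/(5·26.7) = 52.32/133.50 = 0.3919

Final: 0.3919


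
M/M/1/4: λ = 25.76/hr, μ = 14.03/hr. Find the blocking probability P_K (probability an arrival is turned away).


ρ = λ/μ = 25.76/14.03 = 1.8361
P_K = (1−ρ)ρ^K/(1−ρ^(K+1)) = (-0.8361·11.364563)/(1 − 20.866083)
= -9.501520/-19.866083 = 0.478278

Final: 0.478278


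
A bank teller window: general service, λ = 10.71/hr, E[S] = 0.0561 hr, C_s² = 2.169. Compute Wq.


ρ = λ·E[S] = 10.71·0.0561 = 0.6008
E[S²] = E[S]²(1+C_s²) = 0.0561²·(1+2.169) = 0.009974
Wq = λ·E[S²]/(2(1−ρ)) = 10.71·0.009974/(2·0.3992) = 0.13380 hr

Final: 0.13380 hr


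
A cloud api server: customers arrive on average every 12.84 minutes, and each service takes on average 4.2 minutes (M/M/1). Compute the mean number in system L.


λ = 60/12.84 = 4.6729 /hr
μ = 60/4.2 = 14.2857 /hr
ρ = λ/μ = 4.6729/14.2857 = 0.3271
L = ρ/(1−ρ) = 0.3271/0.6729 = 0.4861

Final: 0.4861


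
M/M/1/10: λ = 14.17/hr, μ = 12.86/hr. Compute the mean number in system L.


ρ = 14.17/12.86 = 1.1019
L = ρ[1 − (K+1)ρ^K + Kρ^(K+1)] / [(1−ρ)(1−ρ^(K+1))]
Numerator: 1.1019·(1 − 11·2.638085 + 10·2.906817) = 1.156115
Denominator: (-0.1019)·(-1.906817) = 0.194240
L = 1.156115/0.194240 = 5.9520

Final: 5.9520


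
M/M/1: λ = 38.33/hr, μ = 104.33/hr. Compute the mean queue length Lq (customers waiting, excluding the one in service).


ρ = 38.33/104.33 = 0.3674
Lq = ρ²/(1−ρ) = 0.1350/0.6326 = 0.2134

Final: 0.2134


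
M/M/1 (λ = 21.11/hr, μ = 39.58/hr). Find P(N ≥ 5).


ρ = 21.11/39.58 = 0.5334
P(N ≥ n) = ρ^n = 0.5334^5 = 0.043158

Final: 0.043158


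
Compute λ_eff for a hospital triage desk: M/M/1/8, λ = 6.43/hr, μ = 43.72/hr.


ρ = 0.1471; P_K = (1−ρ)ρ^8/(1−ρ^9) = 0.0000001867
λ_eff = λ(1 − P_K) = 6.43·(1 − 0.0000001867) = 6.43·1.000000 = 6.4300 /hr

Final: 6.4300 /hr


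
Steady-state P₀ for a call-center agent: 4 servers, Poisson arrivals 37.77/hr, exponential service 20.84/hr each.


a = λ/μ = 37.77/20.84 = 1.8124; ρ = a/c = 0.4531
Σ_{k=0}^{3} a^k/k! (terms k=0..3) = 1.00000 + 1.81238 + 1.64236 + 0.99219 = 5.44693
Tail: a^4/(4!(1−ρ)) = 10.78939/(24·0.5469) = 0.82200
P₀ = 1/(5.44693 + 0.82200) = 1/6.26894 = 0.159517

Final: 0.159517
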